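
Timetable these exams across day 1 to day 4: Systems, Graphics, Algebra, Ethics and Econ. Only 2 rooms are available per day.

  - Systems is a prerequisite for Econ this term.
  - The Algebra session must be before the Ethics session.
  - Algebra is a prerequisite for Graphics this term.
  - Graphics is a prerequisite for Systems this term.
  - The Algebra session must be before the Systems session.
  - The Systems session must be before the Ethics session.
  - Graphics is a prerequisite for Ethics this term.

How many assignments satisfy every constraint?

1

Enumerating: Algebra in day 1; Graphics in day 2; Ethics in day 4; Systems in day 3; Econ in day 4.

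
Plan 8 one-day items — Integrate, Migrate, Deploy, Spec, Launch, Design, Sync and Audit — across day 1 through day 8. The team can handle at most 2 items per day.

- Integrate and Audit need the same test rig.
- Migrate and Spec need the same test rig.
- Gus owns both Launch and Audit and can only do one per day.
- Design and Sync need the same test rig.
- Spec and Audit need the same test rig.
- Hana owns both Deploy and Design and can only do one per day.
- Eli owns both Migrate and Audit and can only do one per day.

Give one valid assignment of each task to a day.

Spec=day 2; Sync=day 4; Design=day 3; Deploy=day 2; Audit=day 4; Migrate=day 1; Integrate=day 1; Launch=day 3

Checking: Migrate(day 1) != Audit(day 4); Design(day 3) != Sync(day 4); Migrate(day 1) != Spec(day 2); Deploy(day 2) != Design(day 3); Launch(day 3) != Audit(day 4); Spec(day 2) != Audit(day 4); Integrate(day 1) != Audit(day 4); max 2 per day (cap 2).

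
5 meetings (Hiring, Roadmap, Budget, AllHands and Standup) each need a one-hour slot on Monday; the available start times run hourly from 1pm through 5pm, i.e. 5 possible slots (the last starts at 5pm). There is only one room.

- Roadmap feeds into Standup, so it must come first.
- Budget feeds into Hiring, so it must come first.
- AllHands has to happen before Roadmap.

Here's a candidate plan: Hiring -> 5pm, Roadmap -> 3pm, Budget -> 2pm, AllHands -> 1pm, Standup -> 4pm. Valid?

There is only one room — holds.
Budget feeds into Hiring, so it must come first — holds.
AllHands has to happen before Roadmap — holds.
Roadmap feeds into Standup, so it must come first — holds.

Yes, all constraints hold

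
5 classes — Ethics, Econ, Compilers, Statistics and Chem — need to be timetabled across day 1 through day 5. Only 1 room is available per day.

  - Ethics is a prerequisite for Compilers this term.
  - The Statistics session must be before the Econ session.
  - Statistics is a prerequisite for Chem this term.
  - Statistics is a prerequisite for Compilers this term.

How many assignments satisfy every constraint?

Splitting on Ethics: it can be day 1 (6), day 2 (6), day 3 (4), day 4 (2). Listing each branch's schedules as (Econ, Compilers, Statistics, Chem) by day number:
Ethics=day 1: (3,4,2,5) (3,5,2,4) (4,3,2,5) (4,5,2,3) (5,3,2,4) (5,4,2,3) — 6.
Ethics=day 2: (3,4,1,5) (3,5,1,4) (4,3,1,5) (4,5,1,3) (5,3,1,4) (5,4,1,3) — 6.
Ethics=day 3: (2,4,1,5) (2,5,1,4) (4,5,1,2) (5,4,1,2) — 4.
Ethics=day 4: (2,5,1,3) (3,5,1,2) — 2.
Summing: 6 + 6 + 4 + 2 = 18.

18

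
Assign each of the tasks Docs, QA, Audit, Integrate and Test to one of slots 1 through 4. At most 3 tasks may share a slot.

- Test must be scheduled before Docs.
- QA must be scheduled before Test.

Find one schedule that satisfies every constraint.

QA -> 1, Audit -> 1, Integrate -> 1, Docs -> 3, Test -> 2

Checking: QA(1) before Test(2); Test(2) before Docs(3); max 3 per slot (cap 3).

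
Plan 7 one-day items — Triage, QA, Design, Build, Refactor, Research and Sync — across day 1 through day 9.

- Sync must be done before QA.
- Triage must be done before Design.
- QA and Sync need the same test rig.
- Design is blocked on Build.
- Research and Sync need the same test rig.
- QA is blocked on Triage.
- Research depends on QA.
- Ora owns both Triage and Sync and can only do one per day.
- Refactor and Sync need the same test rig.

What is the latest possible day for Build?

day 8

Downstream work caps Build at day 8.
Build at day 8 is achievable: QA in day 3, Triage in day 1, Refactor in day 1, Design in day 9, Sync in day 2, Research in day 4, Build in day 8.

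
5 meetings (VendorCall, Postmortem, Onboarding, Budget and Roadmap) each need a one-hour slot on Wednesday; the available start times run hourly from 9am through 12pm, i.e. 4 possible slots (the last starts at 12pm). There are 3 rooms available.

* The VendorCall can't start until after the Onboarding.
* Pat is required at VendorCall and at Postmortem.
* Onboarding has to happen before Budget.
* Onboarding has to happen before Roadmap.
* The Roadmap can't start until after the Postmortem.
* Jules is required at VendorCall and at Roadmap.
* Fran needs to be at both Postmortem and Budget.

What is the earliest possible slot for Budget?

Precedence pushes Budget to at least 10am.
Budget at 10am is achievable: Onboarding in 9am, Budget in 10am, VendorCall in 11am, Postmortem in 9am, Roadmap in 10am.

10am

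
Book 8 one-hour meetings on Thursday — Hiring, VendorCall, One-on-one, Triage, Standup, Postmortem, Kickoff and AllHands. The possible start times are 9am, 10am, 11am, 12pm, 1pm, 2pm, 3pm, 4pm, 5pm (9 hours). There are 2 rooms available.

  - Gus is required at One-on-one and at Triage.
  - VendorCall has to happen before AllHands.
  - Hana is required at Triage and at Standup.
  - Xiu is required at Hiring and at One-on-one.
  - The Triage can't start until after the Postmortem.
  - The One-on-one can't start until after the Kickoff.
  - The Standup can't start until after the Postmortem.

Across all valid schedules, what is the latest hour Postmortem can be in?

Downstream work caps Postmortem at 4pm.
Postmortem at 3pm is achievable: Postmortem=3pm, One-on-one=10am, Standup=5pm, Triage=4pm, Kickoff=9am, Hiring=11am, AllHands=10am, VendorCall=9am.
Nothing later works — the conflict and capacity constraints rule out every hour after 3pm.

3pm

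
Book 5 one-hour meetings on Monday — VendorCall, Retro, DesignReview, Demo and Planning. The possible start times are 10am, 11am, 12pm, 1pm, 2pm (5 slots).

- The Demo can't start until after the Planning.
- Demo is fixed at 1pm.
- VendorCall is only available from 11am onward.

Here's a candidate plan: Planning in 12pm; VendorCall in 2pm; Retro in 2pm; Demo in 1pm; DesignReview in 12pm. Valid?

VendorCall is only available from 11am onward — holds.
The Demo can't start until after the Planning — holds.
Demo is fixed at 1pm — holds.

Yes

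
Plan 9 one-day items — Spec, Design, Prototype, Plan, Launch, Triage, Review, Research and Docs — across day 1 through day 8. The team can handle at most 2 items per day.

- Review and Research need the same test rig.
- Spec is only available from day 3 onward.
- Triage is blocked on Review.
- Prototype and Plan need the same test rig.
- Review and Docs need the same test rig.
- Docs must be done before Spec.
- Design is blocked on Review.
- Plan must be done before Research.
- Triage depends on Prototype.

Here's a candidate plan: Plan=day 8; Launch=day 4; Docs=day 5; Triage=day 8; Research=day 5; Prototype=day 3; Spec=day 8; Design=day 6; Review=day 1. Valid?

No — it violates: The team can handle at most 2 items per day

Triage depends on Prototype — holds.
Review and Research need the same test rig — holds.
Triage is blocked on Review — holds.
Design is blocked on Review — holds.
The team can handle at most 2 items per day — violated.
Review and Docs need the same test rig — holds.
Prototype and Plan need the same test rig — holds.
Spec is only available from day 3 onward — holds.
Plan must be done before Research — violated.
Docs must be done before Spec — holds.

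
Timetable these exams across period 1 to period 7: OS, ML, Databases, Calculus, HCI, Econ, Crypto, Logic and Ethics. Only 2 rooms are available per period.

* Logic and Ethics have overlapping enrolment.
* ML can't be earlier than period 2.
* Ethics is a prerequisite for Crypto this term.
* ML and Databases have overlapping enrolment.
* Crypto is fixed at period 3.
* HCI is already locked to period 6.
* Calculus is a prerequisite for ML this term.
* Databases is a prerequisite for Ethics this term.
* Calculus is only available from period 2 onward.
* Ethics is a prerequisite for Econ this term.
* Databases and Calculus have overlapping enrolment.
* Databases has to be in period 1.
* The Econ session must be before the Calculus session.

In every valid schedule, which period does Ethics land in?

period 2

Databases is fixed at period 1 and must come before Ethics, so Ethics is at least period 2.
Crypto is fixed at period 3 and must come after Ethics, so Ethics is at most period 2.
So Ethics must be period 2.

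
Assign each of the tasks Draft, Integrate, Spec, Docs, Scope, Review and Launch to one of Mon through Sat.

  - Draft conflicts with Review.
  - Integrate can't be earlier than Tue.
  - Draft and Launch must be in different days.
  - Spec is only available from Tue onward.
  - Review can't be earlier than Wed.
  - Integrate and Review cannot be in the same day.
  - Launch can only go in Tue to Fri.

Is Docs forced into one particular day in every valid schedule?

Docs can be Mon (e.g. Draft in Mon, Review in Wed, Spec in Tue, Launch in Tue, Integrate in Tue, Scope in Mon, Docs in Mon) or Tue (e.g. Docs -> Tue; Scope -> Mon; Review -> Wed; Launch -> Tue; Draft -> Mon; Spec -> Tue; Integrate -> Tue).

No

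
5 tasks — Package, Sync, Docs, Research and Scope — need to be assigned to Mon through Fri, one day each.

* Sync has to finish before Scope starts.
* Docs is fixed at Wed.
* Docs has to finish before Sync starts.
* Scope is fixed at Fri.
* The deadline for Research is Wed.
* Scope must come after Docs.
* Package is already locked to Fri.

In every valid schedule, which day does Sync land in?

Thu

Docs is fixed at Wed and must come before Sync, so Sync is at least Thu.
Scope is fixed at Fri and must come after Sync, so Sync is at most Thu.
So Sync must be Thu.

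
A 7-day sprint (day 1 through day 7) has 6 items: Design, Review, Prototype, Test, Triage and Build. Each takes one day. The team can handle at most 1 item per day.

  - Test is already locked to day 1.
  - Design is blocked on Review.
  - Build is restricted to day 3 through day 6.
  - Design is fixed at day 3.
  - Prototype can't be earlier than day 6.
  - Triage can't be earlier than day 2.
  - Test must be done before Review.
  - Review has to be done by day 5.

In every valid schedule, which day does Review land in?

Test is fixed at day 1 and must come before Review, so Review is at least day 2.
Design is fixed at day 3 and must come after Review, so Review is at most day 2.
So Review must be day 2.

day 2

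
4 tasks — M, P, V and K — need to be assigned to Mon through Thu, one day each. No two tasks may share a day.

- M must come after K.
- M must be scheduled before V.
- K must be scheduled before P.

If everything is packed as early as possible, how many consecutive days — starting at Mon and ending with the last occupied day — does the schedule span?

4 days

The precedence chain requires at least 3 distinct days.
With at most 1 per day and 4 tasks, at least 4 days are needed.
4 works (last occupied day: Thu): for example V=Thu; P=Wed; K=Mon; M=Tue.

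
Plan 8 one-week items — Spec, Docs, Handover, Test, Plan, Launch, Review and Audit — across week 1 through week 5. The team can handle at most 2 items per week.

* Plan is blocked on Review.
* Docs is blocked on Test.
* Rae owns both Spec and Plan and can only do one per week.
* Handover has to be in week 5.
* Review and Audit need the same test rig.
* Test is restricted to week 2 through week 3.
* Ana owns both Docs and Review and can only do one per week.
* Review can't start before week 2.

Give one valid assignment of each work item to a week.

Launch=week 1; Review=week 2; Plan=week 3; Handover=week 5; Docs=week 3; Test=week 2; Spec=week 1; Audit=week 4

Checking: Test(week 2) before Docs(week 3); Review(week 2) before Plan(week 3); Spec(week 1) != Plan(week 3); Review(week 2) != Audit(week 4); Docs(week 3) != Review(week 2); Review=week 2 in [week 2,week 5]; Test=week 2 in [week 2,week 3]; Handover=week 5 in [week 5,week 5]; max 2 per week (cap 2).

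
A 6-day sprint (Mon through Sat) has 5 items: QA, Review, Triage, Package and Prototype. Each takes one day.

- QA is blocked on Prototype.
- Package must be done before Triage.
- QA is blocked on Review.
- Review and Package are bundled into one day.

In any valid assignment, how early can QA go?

Precedence pushes QA to at least Tue.
QA at Tue is achievable: Review -> Mon; Package -> Mon; Prototype -> Mon; QA -> Tue; Triage -> Tue.

Tue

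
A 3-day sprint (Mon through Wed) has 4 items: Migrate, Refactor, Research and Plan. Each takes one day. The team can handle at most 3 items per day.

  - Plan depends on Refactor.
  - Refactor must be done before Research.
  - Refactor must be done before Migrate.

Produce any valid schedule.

Plan in Tue; Research in Tue; Refactor in Mon; Migrate in Tue

Checking: Refactor(Mon) before Migrate(Tue); Refactor(Mon) before Plan(Tue); Refactor(Mon) before Research(Tue); max 3 per day (cap 3).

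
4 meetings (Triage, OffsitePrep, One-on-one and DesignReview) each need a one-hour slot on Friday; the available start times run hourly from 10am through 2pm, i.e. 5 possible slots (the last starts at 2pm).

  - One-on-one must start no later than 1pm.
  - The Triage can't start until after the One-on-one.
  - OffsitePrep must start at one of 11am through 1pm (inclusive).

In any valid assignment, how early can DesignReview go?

10am

DesignReview at 10am is achievable: OffsitePrep -> 11am; Triage -> 11am; One-on-one -> 10am; DesignReview -> 10am.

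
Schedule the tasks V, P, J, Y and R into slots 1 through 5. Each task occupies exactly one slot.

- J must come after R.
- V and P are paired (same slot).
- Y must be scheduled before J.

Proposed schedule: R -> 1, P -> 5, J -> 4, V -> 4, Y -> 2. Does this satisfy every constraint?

Invalid. V and P are paired (same slot).

J must come after R — holds.
V and P are paired (same slot) — violated.
Y must be scheduled before J — holds.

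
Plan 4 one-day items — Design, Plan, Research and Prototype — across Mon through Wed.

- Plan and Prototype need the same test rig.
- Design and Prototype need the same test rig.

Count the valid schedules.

36

Splitting on Design: it can be Mon (12), Tue (12), Wed (12). Listing each branch's schedules as (Plan, Research, Prototype):
Design=Mon: (Mon,Mon,Tue) (Mon,Mon,Wed) (Mon,Tue,Tue) (Mon,Tue,Wed) (Mon,Wed,Tue) (Mon,Wed,Wed) (Tue,Mon,Wed) (Tue,Tue,Wed) (Tue,Wed,Wed) (Wed,Mon,Tue) (Wed,Tue,Tue) (Wed,Wed,Tue) — 12.
Design=Tue: (Mon,Mon,Wed) (Mon,Tue,Wed) (Mon,Wed,Wed) (Tue,Mon,Mon) (Tue,Mon,Wed) (Tue,Tue,Mon) (Tue,Tue,Wed) (Tue,Wed,Mon) (Tue,Wed,Wed) (Wed,Mon,Mon) (Wed,Tue,Mon) (Wed,Wed,Mon) — 12.
Design=Wed: (Mon,Mon,Tue) (Mon,Tue,Tue) (Mon,Wed,Tue) (Tue,Mon,Mon) (Tue,Tue,Mon) (Tue,Wed,Mon) (Wed,Mon,Mon) (Wed,Mon,Tue) (Wed,Tue,Mon) (Wed,Tue,Tue) (Wed,Wed,Mon) (Wed,Wed,Tue) — 12.
Summing: 12 + 12 + 12 = 36.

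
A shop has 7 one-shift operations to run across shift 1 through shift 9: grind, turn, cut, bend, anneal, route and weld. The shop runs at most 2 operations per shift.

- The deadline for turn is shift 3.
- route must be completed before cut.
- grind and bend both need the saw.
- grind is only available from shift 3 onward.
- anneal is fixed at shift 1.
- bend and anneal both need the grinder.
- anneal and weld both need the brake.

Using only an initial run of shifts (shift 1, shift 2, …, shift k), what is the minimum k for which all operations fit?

The precedence chain requires at least 2 distinct shifts.
With at most 2 per shift and 7 operations, at least 4 shifts are needed.
grind can't be placed before shift 3, so the schedule must run through at least shift 3.
4 works (last occupied shift: shift 4): for example cut in shift 3, grind in shift 3, weld in shift 4, turn in shift 1, bend in shift 2, route in shift 2, anneal in shift 1.

4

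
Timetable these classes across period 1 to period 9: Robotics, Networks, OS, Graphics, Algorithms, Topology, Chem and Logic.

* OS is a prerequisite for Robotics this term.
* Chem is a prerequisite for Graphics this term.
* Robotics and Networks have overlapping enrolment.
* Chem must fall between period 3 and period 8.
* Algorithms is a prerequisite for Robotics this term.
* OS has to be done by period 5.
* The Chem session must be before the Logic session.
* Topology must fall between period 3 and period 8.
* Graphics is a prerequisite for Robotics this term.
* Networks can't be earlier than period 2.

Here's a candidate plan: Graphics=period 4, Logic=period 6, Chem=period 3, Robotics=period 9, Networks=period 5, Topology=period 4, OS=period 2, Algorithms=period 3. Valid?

Yes, all constraints hold

The Chem session must be before the Logic session — holds.
Chem is a prerequisite for Graphics this term — holds.
Robotics and Networks have overlapping enrolment — holds.
Algorithms is a prerequisite for Robotics this term — holds.
Topology must fall between period 3 and period 8 — holds.
Networks can't be earlier than period 2 — holds.
Chem must fall between period 3 and period 8 — holds.
Graphics is a prerequisite for Robotics this term — holds.
OS is a prerequisite for Robotics this term — holds.
OS has to be done by period 5 — holds.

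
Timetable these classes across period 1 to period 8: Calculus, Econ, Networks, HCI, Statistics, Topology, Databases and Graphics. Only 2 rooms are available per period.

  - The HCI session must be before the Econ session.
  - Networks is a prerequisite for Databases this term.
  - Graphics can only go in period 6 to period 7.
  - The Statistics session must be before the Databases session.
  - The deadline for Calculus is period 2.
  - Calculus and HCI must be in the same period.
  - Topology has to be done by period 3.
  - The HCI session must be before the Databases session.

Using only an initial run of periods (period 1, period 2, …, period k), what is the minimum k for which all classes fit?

6

The precedence chain requires at least 2 distinct periods.
With at most 2 per period and 8 classes, at least 4 periods are needed.
Graphics can't be placed before period 6, so the schedule must run through at least period 6.
6 works (last occupied period: period 6): for example Econ -> period 2, Statistics -> period 3, Databases -> period 4, Topology -> period 2, HCI -> period 1, Calculus -> period 1, Graphics -> period 6, Networks -> period 3.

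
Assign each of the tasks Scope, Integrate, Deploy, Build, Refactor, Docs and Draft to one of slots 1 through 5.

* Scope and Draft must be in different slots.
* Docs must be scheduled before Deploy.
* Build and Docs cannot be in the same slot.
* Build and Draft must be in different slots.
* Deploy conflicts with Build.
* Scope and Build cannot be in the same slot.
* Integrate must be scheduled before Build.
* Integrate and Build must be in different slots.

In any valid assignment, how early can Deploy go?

2

Precedence pushes Deploy to at least 2.
Deploy at 2 is achievable: Docs=1; Build=3; Refactor=1; Deploy=2; Scope=1; Integrate=1; Draft=2.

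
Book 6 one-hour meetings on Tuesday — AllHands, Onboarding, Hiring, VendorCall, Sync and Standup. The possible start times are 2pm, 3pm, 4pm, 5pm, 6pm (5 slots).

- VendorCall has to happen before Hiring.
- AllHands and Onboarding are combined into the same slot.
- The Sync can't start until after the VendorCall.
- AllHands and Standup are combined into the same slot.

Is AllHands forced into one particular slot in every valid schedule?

No

AllHands can be 2pm (e.g. Hiring -> 3pm, Onboarding -> 2pm, VendorCall -> 2pm, Standup -> 2pm, Sync -> 3pm, AllHands -> 2pm) or 3pm (e.g. Hiring in 3pm; VendorCall in 2pm; Sync in 3pm; Standup in 3pm; Onboarding in 3pm; AllHands in 3pm).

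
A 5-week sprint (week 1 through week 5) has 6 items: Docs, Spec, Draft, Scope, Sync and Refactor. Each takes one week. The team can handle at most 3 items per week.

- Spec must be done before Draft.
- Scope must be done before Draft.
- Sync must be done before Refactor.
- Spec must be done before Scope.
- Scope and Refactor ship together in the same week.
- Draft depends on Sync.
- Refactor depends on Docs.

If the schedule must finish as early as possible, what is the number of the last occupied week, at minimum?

week 3

The precedence chain requires at least 3 distinct weeks.
With at most 3 per week and 6 tasks, at least 2 weeks are needed.
3 works (last occupied week: week 3): for example Scope -> week 2, Refactor -> week 2, Draft -> week 3, Spec -> week 1, Docs -> week 1, Sync -> week 1.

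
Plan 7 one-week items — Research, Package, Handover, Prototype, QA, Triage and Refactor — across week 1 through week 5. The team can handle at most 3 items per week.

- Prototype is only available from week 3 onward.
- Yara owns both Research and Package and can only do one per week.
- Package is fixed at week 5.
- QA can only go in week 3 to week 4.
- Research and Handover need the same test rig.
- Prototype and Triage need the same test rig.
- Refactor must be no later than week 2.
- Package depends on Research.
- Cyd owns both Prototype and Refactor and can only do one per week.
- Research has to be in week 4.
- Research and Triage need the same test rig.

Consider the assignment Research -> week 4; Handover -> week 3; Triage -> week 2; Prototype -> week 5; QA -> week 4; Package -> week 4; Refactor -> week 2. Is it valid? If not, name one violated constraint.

The team can handle at most 3 items per week — holds.
Prototype and Triage need the same test rig — holds.
Yara owns both Research and Package and can only do one per week — violated.
Package depends on Research — violated.
Cyd owns both Prototype and Refactor and can only do one per week — holds.
Research has to be in week 4 — holds.
Prototype is only available from week 3 onward — holds.
Research and Triage need the same test rig — holds.
Refactor must be no later than week 2 — holds.
Research and Handover need the same test rig — holds.
Package is fixed at week 5 — violated.
QA can only go in week 3 to week 4 — holds.

Invalid. Yara owns both Research and Package and can only do one per week.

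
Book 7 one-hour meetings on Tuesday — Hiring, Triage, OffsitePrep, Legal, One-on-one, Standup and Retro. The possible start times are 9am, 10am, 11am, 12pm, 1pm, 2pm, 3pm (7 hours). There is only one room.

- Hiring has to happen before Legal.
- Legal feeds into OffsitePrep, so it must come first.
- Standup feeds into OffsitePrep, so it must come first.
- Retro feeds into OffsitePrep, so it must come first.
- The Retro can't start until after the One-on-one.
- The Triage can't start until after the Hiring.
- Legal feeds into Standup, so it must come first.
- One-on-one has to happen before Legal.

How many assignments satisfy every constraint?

37

Splitting on Hiring: it can be 9am (18), 10am (15), 11am (4). Listing each branch's schedules as (Triage, OffsitePrep, Legal, One-on-one, Standup, Retro):
Hiring=9am: (10am,3pm,12pm,11am,1pm,2pm) (10am,3pm,12pm,11am,2pm,1pm) (10am,3pm,1pm,11am,2pm,12pm) (11am,3pm,12pm,10am,1pm,2pm) (11am,3pm,12pm,10am,2pm,1pm) (11am,3pm,1pm,10am,2pm,12pm) (12pm,3pm,11am,10am,1pm,2pm) (12pm,3pm,11am,10am,2pm,1pm) (12pm,3pm,1pm,10am,2pm,11am) (1pm,3pm,11am,10am,12pm,2pm) (1pm,3pm,11am,10am,2pm,12pm) (1pm,3pm,12pm,10am,2pm,11am) (2pm,3pm,11am,10am,12pm,1pm) (2pm,3pm,11am,10am,1pm,12pm) (2pm,3pm,12pm,10am,1pm,11am) (3pm,2pm,11am,10am,12pm,1pm) (3pm,2pm,11am,10am,1pm,12pm) (3pm,2pm,12pm,10am,1pm,11am) — 18.
Hiring=10am: (11am,3pm,12pm,9am,1pm,2pm) (11am,3pm,12pm,9am,2pm,1pm) (11am,3pm,1pm,9am,2pm,12pm) (12pm,3pm,11am,9am,1pm,2pm) (12pm,3pm,11am,9am,2pm,1pm) (12pm,3pm,1pm,9am,2pm,11am) (1pm,3pm,11am,9am,12pm,2pm) (1pm,3pm,11am,9am,2pm,12pm) (1pm,3pm,12pm,9am,2pm,11am) (2pm,3pm,11am,9am,12pm,1pm) (2pm,3pm,11am,9am,1pm,12pm) (2pm,3pm,12pm,9am,1pm,11am) (3pm,2pm,11am,9am,12pm,1pm) (3pm,2pm,11am,9am,1pm,12pm) (3pm,2pm,12pm,9am,1pm,11am) — 15.
Hiring=11am: (12pm,3pm,1pm,9am,2pm,10am) (1pm,3pm,12pm,9am,2pm,10am) (2pm,3pm,12pm,9am,1pm,10am) (3pm,2pm,12pm,9am,1pm,10am) — 4.
Summing: 18 + 15 + 4 = 37.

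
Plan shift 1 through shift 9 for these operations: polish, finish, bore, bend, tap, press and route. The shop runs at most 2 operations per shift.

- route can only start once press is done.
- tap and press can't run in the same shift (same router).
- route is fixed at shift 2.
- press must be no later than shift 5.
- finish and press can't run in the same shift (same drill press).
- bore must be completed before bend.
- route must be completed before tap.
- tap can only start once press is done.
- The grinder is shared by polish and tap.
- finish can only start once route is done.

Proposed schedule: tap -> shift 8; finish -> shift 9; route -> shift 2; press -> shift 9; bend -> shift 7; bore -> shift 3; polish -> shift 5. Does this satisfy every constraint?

Invalid. finish and press can't run in the same shift (same drill press).

tap can only start once press is done — violated.
bore must be completed before bend — holds.
finish and press can't run in the same shift (same drill press) — violated.
route can only start once press is done — violated.
The grinder is shared by polish and tap — holds.
route is fixed at shift 2 — holds.
tap and press can't run in the same shift (same router) — holds.
finish can only start once route is done — holds.
route must be completed before tap — holds.
press must be no later than shift 5 — violated.
The shop runs at most 2 operations per shift — holds.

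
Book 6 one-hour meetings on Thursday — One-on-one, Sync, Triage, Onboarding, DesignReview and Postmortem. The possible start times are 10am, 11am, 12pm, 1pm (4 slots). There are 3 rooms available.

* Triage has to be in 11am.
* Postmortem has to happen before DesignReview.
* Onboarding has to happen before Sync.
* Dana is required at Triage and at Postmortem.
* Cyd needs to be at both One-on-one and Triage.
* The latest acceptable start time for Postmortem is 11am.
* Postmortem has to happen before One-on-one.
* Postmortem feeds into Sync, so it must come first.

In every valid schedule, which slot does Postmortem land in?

Postmortem's window is 10am–11am.
Triage is fixed at 11am, and Postmortem can't share a slot with Triage.
So Postmortem must be 10am.

10am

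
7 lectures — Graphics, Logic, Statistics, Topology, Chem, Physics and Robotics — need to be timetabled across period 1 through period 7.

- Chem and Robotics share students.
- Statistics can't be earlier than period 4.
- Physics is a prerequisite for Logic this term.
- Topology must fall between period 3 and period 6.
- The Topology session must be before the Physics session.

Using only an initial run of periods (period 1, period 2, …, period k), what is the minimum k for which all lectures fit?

5

The precedence chain requires at least 3 distinct periods.
Propagating the time windows through the other constraints, Logic can't land before period 5, so the schedule must run through at least period 5.
5 works (last occupied period: period 5): for example Logic=period 5, Physics=period 4, Topology=period 3, Graphics=period 1, Statistics=period 4, Robotics=period 2, Chem=period 1.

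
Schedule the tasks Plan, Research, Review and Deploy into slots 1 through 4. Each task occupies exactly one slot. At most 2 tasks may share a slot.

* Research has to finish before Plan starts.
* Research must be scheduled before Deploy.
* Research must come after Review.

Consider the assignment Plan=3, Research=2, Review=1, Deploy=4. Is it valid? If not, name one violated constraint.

Valid

Research has to finish before Plan starts — holds.
At most 2 tasks may share a slot — holds.
Research must be scheduled before Deploy — holds.
Research must come after Review — holds.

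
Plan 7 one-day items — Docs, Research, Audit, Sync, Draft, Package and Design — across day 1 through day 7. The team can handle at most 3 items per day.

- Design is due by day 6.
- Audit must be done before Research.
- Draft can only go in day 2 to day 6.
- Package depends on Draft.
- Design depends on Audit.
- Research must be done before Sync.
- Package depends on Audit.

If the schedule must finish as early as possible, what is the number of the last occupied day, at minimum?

day 3

The precedence chain requires at least 3 distinct days.
With at most 3 per day and 7 tasks, at least 3 days are needed.
3 works (last occupied day: day 3): for example Research=day 2, Design=day 2, Docs=day 1, Sync=day 3, Draft=day 2, Package=day 3, Audit=day 1.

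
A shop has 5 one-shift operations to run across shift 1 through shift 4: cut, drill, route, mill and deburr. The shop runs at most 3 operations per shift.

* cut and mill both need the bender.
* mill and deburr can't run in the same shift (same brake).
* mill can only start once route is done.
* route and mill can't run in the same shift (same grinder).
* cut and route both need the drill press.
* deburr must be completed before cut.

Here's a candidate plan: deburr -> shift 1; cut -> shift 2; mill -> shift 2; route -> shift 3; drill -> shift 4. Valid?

No. cut and mill both need the bender is not satisfied.

The shop runs at most 3 operations per shift — holds.
deburr must be completed before cut — holds.
mill and deburr can't run in the same shift (same brake) — holds.
cut and mill both need the bender — violated.
cut and route both need the drill press — holds.
mill can only start once route is done — violated.
route and mill can't run in the same shift (same grinder) — holds.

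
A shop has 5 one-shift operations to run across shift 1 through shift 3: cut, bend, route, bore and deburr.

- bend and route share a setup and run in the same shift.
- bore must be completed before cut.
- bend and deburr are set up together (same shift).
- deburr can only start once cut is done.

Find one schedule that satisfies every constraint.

route=shift 3, cut=shift 2, bend=shift 3, deburr=shift 3, bore=shift 1

Checking: cut(shift 2) before deburr(shift 3); bore(shift 1) before cut(shift 2); bend = route = shift 3; bend = deburr = shift 3.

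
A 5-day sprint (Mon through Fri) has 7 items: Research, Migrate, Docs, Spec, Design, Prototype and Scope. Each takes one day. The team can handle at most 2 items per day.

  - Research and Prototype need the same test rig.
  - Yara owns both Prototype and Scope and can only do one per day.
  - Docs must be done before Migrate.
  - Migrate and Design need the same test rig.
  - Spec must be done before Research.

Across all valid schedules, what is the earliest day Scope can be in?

Scope at Mon is achievable: Spec in Mon, Migrate in Wed, Design in Thu, Scope in Mon, Research in Tue, Docs in Tue, Prototype in Wed.

Mon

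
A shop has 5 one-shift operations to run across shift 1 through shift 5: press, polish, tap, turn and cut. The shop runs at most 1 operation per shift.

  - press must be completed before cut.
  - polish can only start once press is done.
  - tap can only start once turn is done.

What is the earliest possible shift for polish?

Precedence pushes polish to at least shift 2.
polish at shift 2 is achievable: polish -> shift 2; cut -> shift 5; turn -> shift 3; press -> shift 1; tap -> shift 4.

shift 2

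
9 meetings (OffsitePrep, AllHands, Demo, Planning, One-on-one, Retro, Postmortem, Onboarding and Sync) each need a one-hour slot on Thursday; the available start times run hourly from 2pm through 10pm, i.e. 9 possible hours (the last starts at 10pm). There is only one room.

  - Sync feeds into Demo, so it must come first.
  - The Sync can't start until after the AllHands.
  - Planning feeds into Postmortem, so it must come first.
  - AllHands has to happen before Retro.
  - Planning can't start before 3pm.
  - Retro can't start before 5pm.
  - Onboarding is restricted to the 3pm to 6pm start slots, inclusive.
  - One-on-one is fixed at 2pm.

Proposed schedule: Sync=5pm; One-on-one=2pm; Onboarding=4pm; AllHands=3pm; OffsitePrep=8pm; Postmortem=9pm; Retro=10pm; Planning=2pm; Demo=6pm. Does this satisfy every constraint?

No. Planning can't start before 3pm is not satisfied.

The Sync can't start until after the AllHands — holds.
Onboarding is restricted to the 3pm to 6pm start slots, inclusive — holds.
Retro can't start before 5pm — holds.
Planning can't start before 3pm — violated.
AllHands has to happen before Retro — holds.
One-on-one is fixed at 2pm — holds.
Planning feeds into Postmortem, so it must come first — holds.
Sync feeds into Demo, so it must come first — holds.
There is only one room — violated.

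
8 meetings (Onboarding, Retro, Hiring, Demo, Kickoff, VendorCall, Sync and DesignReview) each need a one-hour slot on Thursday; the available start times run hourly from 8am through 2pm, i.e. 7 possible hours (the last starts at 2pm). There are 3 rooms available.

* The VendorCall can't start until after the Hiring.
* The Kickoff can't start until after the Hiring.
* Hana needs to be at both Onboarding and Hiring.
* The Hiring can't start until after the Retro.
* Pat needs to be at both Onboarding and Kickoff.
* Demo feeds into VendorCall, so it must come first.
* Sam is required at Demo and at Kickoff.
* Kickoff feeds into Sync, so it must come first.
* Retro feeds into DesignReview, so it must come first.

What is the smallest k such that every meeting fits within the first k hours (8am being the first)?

The precedence chain requires at least 4 distinct hours.
With at most 3 per hour and 8 meetings, at least 3 hours are needed.
4 works (last occupied hour: 11am): for example Retro=8am; Kickoff=10am; Sync=11am; Demo=8am; DesignReview=9am; Onboarding=8am; Hiring=9am; VendorCall=10am.

4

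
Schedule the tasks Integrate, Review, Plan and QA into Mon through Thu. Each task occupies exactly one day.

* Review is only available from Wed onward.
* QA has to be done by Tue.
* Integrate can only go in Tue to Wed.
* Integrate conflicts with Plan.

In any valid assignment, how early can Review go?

Wed

Review is available from Wed.
Review at Wed is achievable: Integrate -> Tue; QA -> Mon; Plan -> Mon; Review -> Wed.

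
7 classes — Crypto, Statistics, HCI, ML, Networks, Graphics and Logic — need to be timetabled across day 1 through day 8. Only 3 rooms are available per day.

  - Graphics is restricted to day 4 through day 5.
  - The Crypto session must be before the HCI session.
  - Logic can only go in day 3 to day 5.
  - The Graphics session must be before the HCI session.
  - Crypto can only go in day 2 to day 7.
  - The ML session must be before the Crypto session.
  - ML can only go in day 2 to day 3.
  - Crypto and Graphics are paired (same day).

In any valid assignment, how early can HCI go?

day 5

Precedence pushes HCI to at least day 5.
HCI at day 5 is achievable: Graphics -> day 4; HCI -> day 5; Statistics -> day 1; Networks -> day 1; Logic -> day 3; Crypto -> day 4; ML -> day 2.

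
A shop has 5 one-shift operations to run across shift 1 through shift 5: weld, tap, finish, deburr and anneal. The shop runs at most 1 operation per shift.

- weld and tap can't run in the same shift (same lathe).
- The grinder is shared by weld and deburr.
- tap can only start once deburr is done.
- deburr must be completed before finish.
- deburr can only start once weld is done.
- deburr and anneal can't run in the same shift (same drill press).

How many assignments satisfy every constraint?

10

Splitting on weld: it can be shift 1 (8), shift 2 (2). Listing each branch's schedules as (tap, finish, deburr, anneal) by shift number:
weld=shift 1: (3,4,2,5) (3,5,2,4) (4,3,2,5) (4,5,2,3) (4,5,3,2) (5,3,2,4) (5,4,2,3) (5,4,3,2) — 8.
weld=shift 2: (4,5,3,1) (5,4,3,1) — 2.
Summing: 8 + 2 = 10.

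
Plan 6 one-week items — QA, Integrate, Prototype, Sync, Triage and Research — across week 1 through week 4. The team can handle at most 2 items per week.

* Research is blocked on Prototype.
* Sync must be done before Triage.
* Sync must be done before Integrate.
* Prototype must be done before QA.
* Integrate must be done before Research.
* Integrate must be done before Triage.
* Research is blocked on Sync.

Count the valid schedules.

Splitting on QA: it can be week 2 (6), week 3 (10), week 4 (7). Listing each branch's schedules as (Integrate, Prototype, Sync, Triage, Research) by week number:
QA=week 2: (2,1,1,3,3) (2,1,1,3,4) (2,1,1,4,3) (2,1,1,4,4) (3,1,1,4,4) (3,1,2,4,4) — 6.
QA=week 3: (2,1,1,3,4) (2,1,1,4,3) (2,1,1,4,4) (2,2,1,3,4) (2,2,1,4,3) (2,2,1,4,4) (3,1,1,4,4) (3,1,2,4,4) (3,2,1,4,4) (3,2,2,4,4) — 10.
QA=week 4: (2,1,1,3,3) (2,1,1,3,4) (2,1,1,4,3) (2,2,1,3,3) (2,2,1,3,4) (2,2,1,4,3) (2,3,1,3,4) — 7.
Summing: 6 + 10 + 7 = 23.

23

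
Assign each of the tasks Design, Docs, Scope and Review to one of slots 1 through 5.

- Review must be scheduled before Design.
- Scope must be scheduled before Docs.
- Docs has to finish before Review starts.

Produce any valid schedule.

Docs in 2; Review in 3; Design in 4; Scope in 1

Checking: Review(3) before Design(4); Docs(2) before Review(3); Scope(1) before Docs(2).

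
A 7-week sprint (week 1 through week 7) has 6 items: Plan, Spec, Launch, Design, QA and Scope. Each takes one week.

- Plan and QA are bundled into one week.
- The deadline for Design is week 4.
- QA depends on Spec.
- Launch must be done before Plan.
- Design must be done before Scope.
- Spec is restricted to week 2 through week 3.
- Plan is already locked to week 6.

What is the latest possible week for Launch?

week 5

Downstream work caps Launch at week 5.
Launch at week 5 is achievable: Spec -> week 2, Design -> week 1, Plan -> week 6, Scope -> week 2, Launch -> week 5, QA -> week 6.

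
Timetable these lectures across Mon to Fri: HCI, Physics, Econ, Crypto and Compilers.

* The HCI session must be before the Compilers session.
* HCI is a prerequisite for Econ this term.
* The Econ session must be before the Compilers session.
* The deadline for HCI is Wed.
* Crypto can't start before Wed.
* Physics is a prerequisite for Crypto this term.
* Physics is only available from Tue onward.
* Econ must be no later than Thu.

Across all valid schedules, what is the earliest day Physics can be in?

Tue

Physics is available from Tue; downstream work caps Physics at Thu.
Physics at Tue is achievable: Physics -> Tue, Crypto -> Wed, HCI -> Mon, Compilers -> Wed, Econ -> Tue.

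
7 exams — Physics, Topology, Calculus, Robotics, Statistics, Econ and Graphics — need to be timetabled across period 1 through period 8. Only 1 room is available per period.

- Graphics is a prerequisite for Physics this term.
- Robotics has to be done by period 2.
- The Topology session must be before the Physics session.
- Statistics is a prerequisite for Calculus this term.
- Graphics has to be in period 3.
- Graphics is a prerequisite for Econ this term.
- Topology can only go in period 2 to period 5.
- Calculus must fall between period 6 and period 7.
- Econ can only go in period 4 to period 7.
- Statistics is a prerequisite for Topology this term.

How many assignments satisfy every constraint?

32

Splitting on Physics: it can be period 5 (4), period 6 (4), period 7 (4), period 8 (20). Listing each branch's schedules as (Topology, Calculus, Robotics, Statistics, Econ, Graphics) by period number:
Physics=period 5: (4,6,1,2,7,3) (4,6,2,1,7,3) (4,7,1,2,6,3) (4,7,2,1,6,3) — 4.
Physics=period 6: (4,7,1,2,5,3) (4,7,2,1,5,3) (5,7,1,2,4,3) (5,7,2,1,4,3) — 4.
Physics=period 7: (4,6,1,2,5,3) (4,6,2,1,5,3) (5,6,1,2,4,3) (5,6,2,1,4,3) — 4.
Physics=period 8: (4,6,1,2,5,3) (4,6,1,2,7,3) (4,6,2,1,5,3) (4,6,2,1,7,3) (4,7,1,2,5,3) (4,7,1,2,6,3) (4,7,2,1,5,3) (4,7,2,1,6,3) (5,6,1,2,4,3) (5,6,1,2,7,3) (5,6,1,4,7,3) (5,6,2,1,4,3) (5,6,2,1,7,3) (5,6,2,4,7,3) (5,7,1,2,4,3) (5,7,1,2,6,3) (5,7,1,4,6,3) (5,7,2,1,4,3) (5,7,2,1,6,3) (5,7,2,4,6,3) — 20.
Summing: 4 + 4 + 4 + 20 = 32.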